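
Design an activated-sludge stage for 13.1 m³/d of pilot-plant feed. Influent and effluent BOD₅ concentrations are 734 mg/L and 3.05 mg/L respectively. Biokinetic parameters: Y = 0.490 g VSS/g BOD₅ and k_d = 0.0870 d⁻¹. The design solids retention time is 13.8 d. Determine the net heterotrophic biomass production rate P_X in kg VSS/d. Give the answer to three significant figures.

Correct the yield for decay: Y_obs = Y/(1 + k_d θ_c) = 0.490 / (1 + 0.0870 × 13.8) = 0.490 / 2.201 = 0.2227.
ΔS = 734 − 3.05 = 731.0 mg/L, so the substrate removal rate is 13.1 × 731.0/1000 = 9.575 kg BOD₅/d.
Biomass produced: P_X = Y_obs·Q·ΔS = 0.2227 × 9.575 ≈ 2.132 kg VSS/d.

P_X ≈ 2.13 kg VSS/d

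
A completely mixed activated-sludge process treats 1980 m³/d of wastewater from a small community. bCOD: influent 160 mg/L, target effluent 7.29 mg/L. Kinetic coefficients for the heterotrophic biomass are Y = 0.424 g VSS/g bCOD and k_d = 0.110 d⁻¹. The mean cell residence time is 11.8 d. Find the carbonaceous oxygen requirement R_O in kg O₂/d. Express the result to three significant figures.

Y_obs = Y / (1 + k_d θ_c) = 0.424 / (1 + 0.110 × 11.8) = 0.424 / 2.298 = 0.1845.
ΔS = 160 − 7.29 = 152.7 mg/L, so the substrate removal rate is 1980 × 152.7/1000 = 302.4 kg bCOD/d.
Net sludge production P_X = 0.1845 × 302.4 = 55.79 kg VSS/d.
R_O = Q·ΔS − 1.42 P_X = 302.4 − 79.22 = 223.1 kg O₂/d.

R_O ≈ 223 kg O₂/d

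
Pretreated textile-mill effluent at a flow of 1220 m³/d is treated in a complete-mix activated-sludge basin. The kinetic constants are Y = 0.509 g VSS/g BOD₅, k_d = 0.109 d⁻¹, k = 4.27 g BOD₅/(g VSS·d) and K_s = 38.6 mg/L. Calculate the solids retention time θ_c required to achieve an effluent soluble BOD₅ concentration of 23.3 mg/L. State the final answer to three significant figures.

θ_c ≈ 1.41 d

From 1/θ_c = Y·k·S/(K_s + S) − k_d: Y·k·S/(K_s+S) = 0.509 × 4.27 × 23.3 / (38.6 + 23.3) = 0.8181 d⁻¹.
Then 1/θ_c = μ − k_d = 0.8181 − 0.109 = 0.7091 d⁻¹, giving θ_c = 1.410 d.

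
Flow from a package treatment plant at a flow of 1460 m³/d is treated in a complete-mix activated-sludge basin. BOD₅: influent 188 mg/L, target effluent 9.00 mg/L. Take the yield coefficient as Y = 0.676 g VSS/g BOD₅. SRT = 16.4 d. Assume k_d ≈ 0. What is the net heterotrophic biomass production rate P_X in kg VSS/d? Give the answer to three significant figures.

With endogenous decay neglected, the observed yield equals the true yield: Y_obs = Y = 0.676 g VSS/g BOD₅.
Mass of BOD₅ removed per day: Q(S₀ − S) = 1460 × 179.0 g/m³ = 261.3 kg/d.
Biomass produced: P_X = Y_obs·Q·ΔS = 0.6760 × 261.3 ≈ 176.7 kg VSS/d.

P_X ≈ 177 kg VSS/d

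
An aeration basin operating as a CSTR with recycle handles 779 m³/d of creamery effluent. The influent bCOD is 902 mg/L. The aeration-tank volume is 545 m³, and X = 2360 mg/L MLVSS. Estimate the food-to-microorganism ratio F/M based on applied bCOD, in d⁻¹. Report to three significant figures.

F/M ≈ 0.546 d⁻¹

Food-to-microorganism ratio F/M = Q S₀ / (V X) = 779 × 902 / (545.0 × 2360) = 0.5463 d⁻¹.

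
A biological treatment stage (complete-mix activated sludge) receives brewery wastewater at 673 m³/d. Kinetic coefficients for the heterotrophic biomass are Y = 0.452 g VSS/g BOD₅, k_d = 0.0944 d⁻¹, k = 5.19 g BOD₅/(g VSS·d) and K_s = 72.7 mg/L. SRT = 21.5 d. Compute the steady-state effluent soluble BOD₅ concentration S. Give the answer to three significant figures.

Effluent substrate depends only on kinetics and SRT: S = K_s(1 + k_d θ_c) / [θ_c(Yk − k_d) − 1] = 72.7 × (1 + 0.0944 × 21.5) / [21.5 × (0.452 × 5.19 − 0.0944) − 1] = 220.3 / 47.41 = 4.646 mg/L.

S ≈ 4.65 mg/L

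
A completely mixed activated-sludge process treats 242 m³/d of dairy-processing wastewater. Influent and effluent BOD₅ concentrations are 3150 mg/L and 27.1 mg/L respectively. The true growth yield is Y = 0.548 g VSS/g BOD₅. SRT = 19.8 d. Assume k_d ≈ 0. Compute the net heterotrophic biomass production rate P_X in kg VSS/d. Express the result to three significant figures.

P_X ≈ 414 kg VSS/d

No decay correction is needed, so Y_obs = Y = 0.548.
ΔS = 3150 − 27.1 = 3123 mg/L, so the substrate removal rate is 242 × 3123/1000 = 755.7 kg BOD₅/d.
P_X = Y_obs · Q(S₀ − S) = 0.5480 × 755.7 = 414.1 kg VSS/d.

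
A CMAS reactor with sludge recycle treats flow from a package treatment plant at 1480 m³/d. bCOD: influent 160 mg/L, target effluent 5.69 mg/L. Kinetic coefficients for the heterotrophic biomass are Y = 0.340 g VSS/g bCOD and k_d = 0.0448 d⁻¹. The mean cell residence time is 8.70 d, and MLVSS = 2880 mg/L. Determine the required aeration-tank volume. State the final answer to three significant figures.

V ≈ 169 m³

From the SRT design equation V = Y Q (S₀−S) θ_c / [X (1 + k_d θ_c)] = 0.340 × 1480 × (160 − 5.69) × 8.70 / [2880 × (1 + 0.0448 × 8.70)] = 6.76×10^5 / 4003 = 168.8 m³.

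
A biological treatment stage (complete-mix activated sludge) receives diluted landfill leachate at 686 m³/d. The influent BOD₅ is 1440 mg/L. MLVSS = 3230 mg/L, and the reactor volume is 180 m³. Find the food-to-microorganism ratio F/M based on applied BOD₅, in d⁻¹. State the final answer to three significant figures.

Food-to-microorganism ratio F/M = Q S₀ / (V X) = 686 × 1440 / (180.0 × 3230) = 1.699 d⁻¹.

F/M ≈ 1.70 d⁻¹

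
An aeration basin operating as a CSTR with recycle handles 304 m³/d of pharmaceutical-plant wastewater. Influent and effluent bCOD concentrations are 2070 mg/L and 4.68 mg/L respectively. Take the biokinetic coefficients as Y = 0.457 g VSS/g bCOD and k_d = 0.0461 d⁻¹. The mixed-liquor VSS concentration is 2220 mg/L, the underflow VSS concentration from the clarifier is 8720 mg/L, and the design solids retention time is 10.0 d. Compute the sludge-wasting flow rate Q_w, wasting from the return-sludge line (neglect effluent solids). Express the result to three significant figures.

Q_w ≈ 22.5 m³/d

Rearranging the biomass balance for a CMAS with decay, V = Y·Q·ΔS·θ_c / [X·(1+k_d θ_c)] = 0.457 × 304 × (2070 − 4.68) × 10.0 / [2220 × (1 + 0.0461 × 10.0)] = 2.87×10^6 / 3243 = 884.7 m³.
Wasting from the return line (neglecting effluent solids): Q_w = V·X / (θ_c·X_r) = 884.7 × 2220 / (10.0 × 8720) = 22.52 m³/d.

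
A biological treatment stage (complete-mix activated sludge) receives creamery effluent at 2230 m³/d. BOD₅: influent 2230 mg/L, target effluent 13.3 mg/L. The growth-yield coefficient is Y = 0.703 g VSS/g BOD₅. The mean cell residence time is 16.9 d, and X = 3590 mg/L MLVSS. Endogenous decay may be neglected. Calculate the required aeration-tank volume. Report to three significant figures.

With k_d = 0 the design equation reduces to V = Y Q (S₀−S) θ_c / X = 0.703 × 2230 × (2230 − 13.3) × 16.9 / 3590 = 16359 m³.

V ≈ 16400 m³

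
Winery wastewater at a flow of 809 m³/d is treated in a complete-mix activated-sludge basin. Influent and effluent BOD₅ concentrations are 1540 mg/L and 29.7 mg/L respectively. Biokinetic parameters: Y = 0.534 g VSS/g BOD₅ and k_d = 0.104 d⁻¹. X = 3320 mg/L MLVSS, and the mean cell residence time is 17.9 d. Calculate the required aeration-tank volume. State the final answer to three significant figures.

V ≈ 1230 m³

Steady-state biomass mass balance: V·X·(1 + k_d·θ_c) = Y·Q·(S₀ − S)·θ_c, so V = 0.534 × 809 × (1540 − 29.7) × 17.9 / [3320 × (1 + 0.104 × 17.9)] = 1.17×10^7 / 9501 = 1229 m³.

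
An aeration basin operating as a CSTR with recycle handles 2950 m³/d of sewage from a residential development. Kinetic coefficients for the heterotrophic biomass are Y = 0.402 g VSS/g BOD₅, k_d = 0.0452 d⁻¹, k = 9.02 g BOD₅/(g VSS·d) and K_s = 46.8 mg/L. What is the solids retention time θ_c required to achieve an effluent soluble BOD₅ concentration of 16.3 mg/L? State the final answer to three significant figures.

θ_c ≈ 1.12 d

From 1/θ_c = Y·k·S/(K_s + S) − k_d: Y·k·S/(K_s+S) = 0.402 × 9.02 × 16.3 / (46.8 + 16.3) = 0.9367 d⁻¹.
θ_c = 1/(μ − k_d) = 1/(0.9367 − 0.0452) = 1/0.8915 = 1.122 d.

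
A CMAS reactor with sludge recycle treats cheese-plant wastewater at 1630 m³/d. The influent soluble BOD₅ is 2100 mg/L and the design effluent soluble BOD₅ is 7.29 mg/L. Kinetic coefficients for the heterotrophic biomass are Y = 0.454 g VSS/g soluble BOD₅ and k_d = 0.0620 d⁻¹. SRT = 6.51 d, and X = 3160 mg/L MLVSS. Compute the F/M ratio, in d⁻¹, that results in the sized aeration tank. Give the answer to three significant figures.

F/M ≈ 0.477 d⁻¹

Steady-state biomass mass balance: V·X·(1 + k_d·θ_c) = Y·Q·(S₀ − S)·θ_c, so V = 0.454 × 1630 × (2100 − 7.29) × 6.51 / [3160 × (1 + 0.0620 × 6.51)] = 1.01×10^7 / 4435 = 2273 m³.
Food-to-microorganism ratio F/M = Q S₀ / (V X) = 1630 × 2100 / (2273 × 3160) = 0.4766 d⁻¹.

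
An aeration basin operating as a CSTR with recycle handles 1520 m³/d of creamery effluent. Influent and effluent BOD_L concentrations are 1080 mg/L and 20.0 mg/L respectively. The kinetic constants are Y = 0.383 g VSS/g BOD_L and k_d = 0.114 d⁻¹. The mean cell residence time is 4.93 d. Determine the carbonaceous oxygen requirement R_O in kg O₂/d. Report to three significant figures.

R_O ≈ 1050 kg O₂/d

Correct the yield for decay: Y_obs = Y/(1 + k_d θ_c) = 0.383 / (1 + 0.114 × 4.93) = 0.383 / 1.562 = 0.2452.
Mass of BOD_L removed per day: Q(S₀ − S) = 1520 × 1060 g/m³ = 1611 kg/d.
Biomass synthesised: P_X = Y_obs × 1611 = 395.1 kg VSS/d.
R_O = Q·ΔS − 1.42 P_X = 1611 − 561.0 = 1050 kg O₂/d.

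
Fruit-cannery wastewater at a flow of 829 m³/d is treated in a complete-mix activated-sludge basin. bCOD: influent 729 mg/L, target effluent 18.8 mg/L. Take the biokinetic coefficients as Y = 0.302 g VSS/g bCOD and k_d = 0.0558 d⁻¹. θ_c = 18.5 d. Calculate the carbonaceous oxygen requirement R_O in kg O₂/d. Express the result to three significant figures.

R_O ≈ 465 kg O₂/d

Observed yield with endogenous decay: Y_obs = Y / (1 + k_d·θ_c) = 0.302 / (1 + 0.0558 × 18.5) = 0.302 / 2.032 = 0.1486 g VSS/g bCOD.
Q·(S₀ − S) = 829 × (729 − 18.8) × 10⁻³ = 588.8 kg/d removed.
Net sludge production P_X = 0.1486 × 588.8 = 87.49 kg VSS/d.
Carbonaceous O₂ demand = substrate oxidised − cell-mass equivalent = 588.8 − 1.42 × 87.49 = 464.5 kg O₂/d.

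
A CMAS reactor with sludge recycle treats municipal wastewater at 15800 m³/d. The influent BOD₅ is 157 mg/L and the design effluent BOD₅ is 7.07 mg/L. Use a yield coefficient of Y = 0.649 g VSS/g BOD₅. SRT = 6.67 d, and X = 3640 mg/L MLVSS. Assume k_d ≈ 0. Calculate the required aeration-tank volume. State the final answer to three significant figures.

V ≈ 2820 m³

With k_d = 0 the design equation reduces to V = Y Q (S₀−S) θ_c / X = 0.649 × 15800 × (157 − 7.07) × 6.67 / 3640 = 2817 m³.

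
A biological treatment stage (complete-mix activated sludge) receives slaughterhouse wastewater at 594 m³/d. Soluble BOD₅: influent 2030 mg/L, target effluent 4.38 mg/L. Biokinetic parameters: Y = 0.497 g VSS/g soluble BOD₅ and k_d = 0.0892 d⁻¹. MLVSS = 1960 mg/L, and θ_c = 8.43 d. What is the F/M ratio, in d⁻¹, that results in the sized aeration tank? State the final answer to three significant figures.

From the SRT design equation V = Y Q (S₀−S) θ_c / [X (1 + k_d θ_c)] = 0.497 × 594 × (2030 − 4.38) × 8.43 / [1960 × (1 + 0.0892 × 8.43)] = 5.04×10^6 / 3434 = 1468 m³.
F/M = Q·S₀ / (V·X) = 594 × 2030 / (1468 × 1960) = 0.4191 g soluble BOD₅·(g VSS·d)⁻¹.

F/M ≈ 0.419 d⁻¹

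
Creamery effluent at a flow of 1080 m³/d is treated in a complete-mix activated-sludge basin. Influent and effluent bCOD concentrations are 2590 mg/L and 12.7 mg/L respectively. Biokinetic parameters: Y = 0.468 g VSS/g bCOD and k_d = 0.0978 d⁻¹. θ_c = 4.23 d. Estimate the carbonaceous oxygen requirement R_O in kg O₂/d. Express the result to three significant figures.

Correct the yield for decay: Y_obs = Y/(1 + k_d θ_c) = 0.468 / (1 + 0.0978 × 4.23) = 0.468 / 1.414 = 0.3310.
Mass of bCOD removed per day: Q(S₀ − S) = 1080 × 2577 g/m³ = 2783 kg/d.
Biomass synthesised: P_X = Y_obs × 2783 = 921.5 kg VSS/d.
Carbonaceous O₂ demand = substrate oxidised − cell-mass equivalent = 2783 − 1.42 × 921.5 = 1475 kg O₂/d.

R_O ≈ 1480 kg O₂/d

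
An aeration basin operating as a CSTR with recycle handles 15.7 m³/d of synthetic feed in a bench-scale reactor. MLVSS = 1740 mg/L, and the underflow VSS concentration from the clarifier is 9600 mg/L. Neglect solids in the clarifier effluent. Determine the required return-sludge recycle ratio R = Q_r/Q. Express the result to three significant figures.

R ≈ 0.221

R = Q_r/Q = X/(X_r − X) = 1740 / (9600 − 1740) = 0.2214.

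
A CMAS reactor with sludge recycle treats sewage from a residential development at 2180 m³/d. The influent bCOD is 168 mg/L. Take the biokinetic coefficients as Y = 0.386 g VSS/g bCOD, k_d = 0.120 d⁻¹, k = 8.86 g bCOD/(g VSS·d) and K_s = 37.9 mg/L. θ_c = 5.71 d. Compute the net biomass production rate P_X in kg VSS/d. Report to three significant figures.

P_X ≈ 82.1 kg VSS/d

From the Monod/SRT balance for a CMAS, S = K_s·(1+k_d θ_c)/[θ_c·(Y k − k_d) − 1] = 37.9 × (1 + 0.120 × 5.71) / [5.71 × (0.386 × 8.86 − 0.120) − 1] = 63.87 / 17.84 = 3.580 mg/L.
The observed yield is Y_obs = Y/(1 + k_d·θ_c) = 0.386 / (1 + 0.120 × 5.71) = 0.386 / 1.685 = 0.2291 g VSS per g bCOD removed.
Mass of bCOD removed per day: Q(S₀ − S) = 2180 × 164.4 g/m³ = 358.4 kg/d.
Biomass produced: P_X = Y_obs·Q·ΔS = 0.2291 × 358.4 ≈ 82.10 kg VSS/d.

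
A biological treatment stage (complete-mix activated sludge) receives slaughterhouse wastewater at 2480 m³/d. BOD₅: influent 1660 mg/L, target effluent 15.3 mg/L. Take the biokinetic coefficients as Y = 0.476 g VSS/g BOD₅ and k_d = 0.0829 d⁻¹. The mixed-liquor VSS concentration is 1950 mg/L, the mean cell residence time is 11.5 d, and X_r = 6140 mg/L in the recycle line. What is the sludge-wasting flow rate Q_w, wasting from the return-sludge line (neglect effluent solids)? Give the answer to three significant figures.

Steady-state biomass mass balance: V·X·(1 + k_d·θ_c) = Y·Q·(S₀ − S)·θ_c, so V = 0.476 × 2480 × (1660 − 15.3) × 11.5 / [1950 × (1 + 0.0829 × 11.5)] = 2.23×10^7 / 3809 = 5862 m³.
Q_w = (V·X)/(θ_c X_r) = 5862 × 1950 / (11.5 × 6140) = 161.9 m³/d.

Q_w ≈ 162 m³/d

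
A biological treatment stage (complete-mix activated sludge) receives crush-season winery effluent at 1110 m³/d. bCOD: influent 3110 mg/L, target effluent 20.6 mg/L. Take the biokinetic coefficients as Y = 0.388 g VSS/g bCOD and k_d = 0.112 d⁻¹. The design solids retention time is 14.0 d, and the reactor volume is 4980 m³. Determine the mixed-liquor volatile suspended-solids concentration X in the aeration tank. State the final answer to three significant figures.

Solving the biomass balance for X: X = Y Q (S₀−S) θ_c / [V (1+k_d θ_c)] = 0.388 × 1110 × (3110 − 20.6) × 14.0 / [4980 × (1 + 0.112 × 14.0)] = 1457 mg/L.

X ≈ 1460 mg/L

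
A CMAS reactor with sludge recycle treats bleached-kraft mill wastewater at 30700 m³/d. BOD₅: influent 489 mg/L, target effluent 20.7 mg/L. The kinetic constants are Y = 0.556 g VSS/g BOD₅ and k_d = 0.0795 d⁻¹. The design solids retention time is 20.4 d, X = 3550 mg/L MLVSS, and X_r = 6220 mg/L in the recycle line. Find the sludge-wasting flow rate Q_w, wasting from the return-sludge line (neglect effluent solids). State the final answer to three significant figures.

Rearranging the biomass balance for a CMAS with decay, V = Y·Q·ΔS·θ_c / [X·(1+k_d θ_c)] = 0.556 × 30700 × (489 − 20.7) × 20.4 / [3550 × (1 + 0.0795 × 20.4)] = 1.63×10^8 / 9307 = 17520 m³.
Wasting from the return line (neglecting effluent solids): Q_w = V·X / (θ_c·X_r) = 17520 × 3550 / (20.4 × 6220) = 490.2 m³/d.

Q_w ≈ 490 m³/d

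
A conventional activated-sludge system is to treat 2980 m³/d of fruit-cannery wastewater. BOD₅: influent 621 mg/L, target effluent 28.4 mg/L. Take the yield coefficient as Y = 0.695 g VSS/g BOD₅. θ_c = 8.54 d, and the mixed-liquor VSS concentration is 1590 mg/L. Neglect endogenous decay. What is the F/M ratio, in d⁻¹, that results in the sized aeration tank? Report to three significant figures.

F/M ≈ 0.177 d⁻¹

With k_d = 0 the design equation reduces to V = Y Q (S₀−S) θ_c / X = 0.695 × 2980 × (621 − 28.4) × 8.54 / 1590 = 6592 m³.
F/M = Q·S₀ / (V·X) = 2980 × 621 / (6592 × 1590) = 0.1766 g BOD₅·(g VSS·d)⁻¹.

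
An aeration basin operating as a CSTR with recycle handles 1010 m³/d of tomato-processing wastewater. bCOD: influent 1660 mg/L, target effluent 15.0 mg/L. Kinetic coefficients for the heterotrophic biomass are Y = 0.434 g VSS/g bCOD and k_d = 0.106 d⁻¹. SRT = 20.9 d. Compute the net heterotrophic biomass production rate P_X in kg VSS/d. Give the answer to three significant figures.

P_X ≈ 224 kg VSS/d

Y_obs = Y / (1 + k_d θ_c) = 0.434 / (1 + 0.106 × 20.9) = 0.434 / 3.215 = 0.1350.
Q·(S₀ − S) = 1010 × (1660 − 15.0) × 10⁻³ = 1661 kg/d removed.
Biomass produced: P_X = Y_obs·Q·ΔS = 0.1350 × 1661 ≈ 224.3 kg VSS/d.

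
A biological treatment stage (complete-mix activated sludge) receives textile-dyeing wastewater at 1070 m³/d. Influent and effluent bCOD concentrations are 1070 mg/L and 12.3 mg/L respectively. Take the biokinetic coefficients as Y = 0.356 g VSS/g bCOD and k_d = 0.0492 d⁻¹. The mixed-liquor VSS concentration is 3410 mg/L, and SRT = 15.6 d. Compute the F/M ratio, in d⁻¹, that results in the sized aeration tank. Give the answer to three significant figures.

F/M ≈ 0.322 d⁻¹

From the SRT design equation V = Y Q (S₀−S) θ_c / [X (1 + k_d θ_c)] = 0.356 × 1070 × (1070 − 12.3) × 15.6 / [3410 × (1 + 0.0492 × 15.6)] = 6.29×10^6 / 6027 = 1043 m³.
Food-to-microorganism ratio F/M = Q S₀ / (V X) = 1070 × 1070 / (1043 × 3410) = 0.3220 d⁻¹.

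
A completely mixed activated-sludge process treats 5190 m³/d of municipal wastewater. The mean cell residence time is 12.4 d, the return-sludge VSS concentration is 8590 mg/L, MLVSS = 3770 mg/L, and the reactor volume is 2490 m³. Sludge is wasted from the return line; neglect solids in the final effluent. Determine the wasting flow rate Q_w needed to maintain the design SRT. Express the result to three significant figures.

Q_w = (V·X)/(θ_c X_r) = 2490 × 3770 / (12.4 × 8590) = 88.13 m³/d.

Q_w ≈ 88.1 m³/d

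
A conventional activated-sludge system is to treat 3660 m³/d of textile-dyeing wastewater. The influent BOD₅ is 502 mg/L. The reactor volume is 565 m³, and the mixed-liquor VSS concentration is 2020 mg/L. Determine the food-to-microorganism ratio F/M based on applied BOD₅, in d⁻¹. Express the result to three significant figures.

F/M = Q·S₀ / (V·X) = 3660 × 502 / (565.0 × 2020) = 1.610 g BOD₅·(g VSS·d)⁻¹.

F/M ≈ 1.61 d⁻¹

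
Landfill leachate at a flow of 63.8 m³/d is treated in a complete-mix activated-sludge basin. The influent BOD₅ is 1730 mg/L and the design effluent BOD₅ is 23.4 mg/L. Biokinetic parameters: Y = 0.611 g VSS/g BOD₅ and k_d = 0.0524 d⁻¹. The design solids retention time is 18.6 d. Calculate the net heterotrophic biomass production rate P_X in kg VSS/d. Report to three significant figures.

P_X ≈ 33.7 kg VSS/d

Correct the yield for decay: Y_obs = Y/(1 + k_d θ_c) = 0.611 / (1 + 0.0524 × 18.6) = 0.611 / 1.975 = 0.3094.
Mass of BOD₅ removed per day: Q(S₀ − S) = 63.8 × 1707 g/m³ = 108.9 kg/d.
P_X = Y_obs · Q(S₀ − S) = 0.3094 × 108.9 = 33.69 kg VSS/d.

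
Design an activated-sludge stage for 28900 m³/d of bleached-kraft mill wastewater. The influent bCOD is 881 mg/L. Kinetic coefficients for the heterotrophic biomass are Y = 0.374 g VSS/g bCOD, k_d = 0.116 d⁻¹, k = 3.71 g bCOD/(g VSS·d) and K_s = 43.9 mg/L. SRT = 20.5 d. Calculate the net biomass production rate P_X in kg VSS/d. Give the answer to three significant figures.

P_X ≈ 2800 kg VSS/d

From the Monod/SRT balance for a CMAS, S = K_s·(1+k_d θ_c)/[θ_c·(Y k − k_d) − 1] = 43.9 × (1 + 0.116 × 20.5) / [20.5 × (0.374 × 3.71 − 0.116) − 1] = 148.3 / 25.07 = 5.916 mg/L.
Observed yield with endogenous decay: Y_obs = Y / (1 + k_d·θ_c) = 0.374 / (1 + 0.116 × 20.5) = 0.374 / 3.378 = 0.1107 g VSS/g bCOD.
Mass of bCOD removed per day: Q(S₀ − S) = 28900 × 875.1 g/m³ = 25290 kg/d.
So the net sludge growth is P_X = 0.1107 × 25290 = 2800 kg VSS/d.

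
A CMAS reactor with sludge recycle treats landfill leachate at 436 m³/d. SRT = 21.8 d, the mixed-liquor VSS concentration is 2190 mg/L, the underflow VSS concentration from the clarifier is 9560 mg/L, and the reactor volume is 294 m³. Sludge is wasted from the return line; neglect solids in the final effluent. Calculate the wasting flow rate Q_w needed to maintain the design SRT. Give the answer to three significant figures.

Wasting from the return line (neglecting effluent solids): Q_w = V·X / (θ_c·X_r) = 294.0 × 2190 / (21.8 × 9560) = 3.089 m³/d.

Q_w ≈ 3.09 m³/d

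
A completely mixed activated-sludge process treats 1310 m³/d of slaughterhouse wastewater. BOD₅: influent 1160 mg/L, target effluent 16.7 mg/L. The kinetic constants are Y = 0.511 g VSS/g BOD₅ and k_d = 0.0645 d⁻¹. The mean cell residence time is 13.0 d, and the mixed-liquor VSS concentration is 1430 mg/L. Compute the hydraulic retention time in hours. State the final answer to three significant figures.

τ ≈ 69.3 h

Steady-state biomass mass balance: V·X·(1 + k_d·θ_c) = Y·Q·(S₀ − S)·θ_c, so V = 0.511 × 1310 × (1160 − 16.7) × 13.0 / [1430 × (1 + 0.0645 × 13.0)] = 9.95×10^6 / 2629 = 3784 m³.
τ = V/Q = 3784/1310 = 2.889 d, or 69.33 h.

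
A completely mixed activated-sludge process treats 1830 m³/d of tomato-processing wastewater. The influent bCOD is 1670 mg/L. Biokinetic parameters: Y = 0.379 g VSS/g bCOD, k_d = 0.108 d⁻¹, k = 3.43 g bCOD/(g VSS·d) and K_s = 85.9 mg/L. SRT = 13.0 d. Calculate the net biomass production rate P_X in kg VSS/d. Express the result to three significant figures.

Effluent substrate depends only on kinetics and SRT: S = K_s(1 + k_d θ_c) / [θ_c(Yk − k_d) − 1] = 85.9 × (1 + 0.108 × 13.0) / [13.0 × (0.379 × 3.43 − 0.108) − 1] = 206.5 / 14.50 = 14.25 mg/L.
The observed yield is Y_obs = Y/(1 + k_d·θ_c) = 0.379 / (1 + 0.108 × 13.0) = 0.379 / 2.404 = 0.1577 g VSS per g bCOD removed.
Q·(S₀ − S) = 1830 × (1670 − 14.2) × 10⁻³ = 3030 kg/d removed.
P_X = Y_obs · Q(S₀ − S) = 0.1577 × 3030 = 477.7 kg VSS/d.

P_X ≈ 478 kg VSS/d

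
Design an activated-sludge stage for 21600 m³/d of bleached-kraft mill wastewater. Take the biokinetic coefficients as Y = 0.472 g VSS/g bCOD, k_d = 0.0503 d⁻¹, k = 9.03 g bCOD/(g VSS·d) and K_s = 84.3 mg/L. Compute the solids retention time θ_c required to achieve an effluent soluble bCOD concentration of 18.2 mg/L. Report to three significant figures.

Specific growth rate at S = 18.2 mg/L: μ = YkS/(K_s+S) = 0.472·9.03·18.2/(84.3+18.2) = 0.7568 d⁻¹.
1/θ_c = 0.7568 − 0.0503 = 0.7065 d⁻¹, so θ_c = 1.415 d.

θ_c ≈ 1.42 d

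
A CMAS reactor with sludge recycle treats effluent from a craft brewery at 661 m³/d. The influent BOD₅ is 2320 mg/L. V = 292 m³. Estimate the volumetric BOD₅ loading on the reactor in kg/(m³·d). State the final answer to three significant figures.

L_v ≈ 5.25 kg BOD₅/(m³·d)

Applied BOD₅ load per unit volume = Q·S₀/V = (661 × 2320/1000)/292.0 = 5.252 kg BOD₅·m⁻³·d⁻¹.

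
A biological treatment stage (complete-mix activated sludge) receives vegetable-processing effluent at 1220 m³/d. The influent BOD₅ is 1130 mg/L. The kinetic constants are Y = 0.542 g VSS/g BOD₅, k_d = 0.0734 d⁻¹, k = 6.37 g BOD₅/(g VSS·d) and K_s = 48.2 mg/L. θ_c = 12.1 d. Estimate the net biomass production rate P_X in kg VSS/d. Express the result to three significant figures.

P_X ≈ 395 kg VSS/d

From the Monod/SRT balance for a CMAS, S = K_s·(1+k_d θ_c)/[θ_c·(Y k − k_d) − 1] = 48.2 × (1 + 0.0734 × 12.1) / [12.1 × (0.542 × 6.37 − 0.0734) − 1] = 91.01 / 39.89 = 2.282 mg/L.
Observed yield with endogenous decay: Y_obs = Y / (1 + k_d·θ_c) = 0.542 / (1 + 0.0734 × 12.1) = 0.542 / 1.888 = 0.2871 g VSS/g BOD₅.
Substrate removed = Q·(S₀ − S) = 1220 m³/d × (1130 − 2.28) g/m³ = 1.38×10^6 g/d = 1376 kg/d.
P_X = Y_obs · Q(S₀ − S) = 0.2871 × 1376 = 394.9 kg VSS/d.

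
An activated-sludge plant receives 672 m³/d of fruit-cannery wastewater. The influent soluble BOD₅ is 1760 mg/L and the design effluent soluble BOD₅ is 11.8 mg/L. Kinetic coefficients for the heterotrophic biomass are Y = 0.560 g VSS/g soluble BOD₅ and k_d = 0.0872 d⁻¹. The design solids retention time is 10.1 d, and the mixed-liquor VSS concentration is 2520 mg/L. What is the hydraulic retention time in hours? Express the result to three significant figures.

From the SRT design equation V = Y Q (S₀−S) θ_c / [X (1 + k_d θ_c)] = 0.560 × 672 × (1760 − 11.8) × 10.1 / [2520 × (1 + 0.0872 × 10.1)] = 6.64×10^6 / 4739 = 1402 m³.
Hydraulic retention time τ = V/Q = 1402 / 672 = 2.086 d = 50.07 h.

τ ≈ 50.1 h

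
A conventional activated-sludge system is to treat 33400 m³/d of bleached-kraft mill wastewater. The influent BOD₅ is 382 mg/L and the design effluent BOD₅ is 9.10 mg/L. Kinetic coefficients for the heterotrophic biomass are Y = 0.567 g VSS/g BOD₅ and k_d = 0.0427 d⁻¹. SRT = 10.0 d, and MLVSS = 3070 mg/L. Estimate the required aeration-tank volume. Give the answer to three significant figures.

Steady-state biomass mass balance: V·X·(1 + k_d·θ_c) = Y·Q·(S₀ − S)·θ_c, so V = 0.567 × 33400 × (382 − 9.10) × 10.0 / [3070 × (1 + 0.0427 × 10.0)] = 7.06×10^7 / 4381 = 16120 m³.

V ≈ 16100 m³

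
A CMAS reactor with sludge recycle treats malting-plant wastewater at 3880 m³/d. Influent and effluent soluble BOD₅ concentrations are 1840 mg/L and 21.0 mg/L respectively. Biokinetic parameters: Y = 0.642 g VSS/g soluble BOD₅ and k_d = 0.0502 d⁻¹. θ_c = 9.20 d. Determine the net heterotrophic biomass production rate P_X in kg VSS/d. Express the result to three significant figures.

P_X ≈ 3100 kg VSS/d

Observed yield with endogenous decay: Y_obs = Y / (1 + k_d·θ_c) = 0.642 / (1 + 0.0502 × 9.20) = 0.642 / 1.462 = 0.4392 g VSS/g soluble BOD₅.
ΔS = 1840 − 21.0 = 1819 mg/L, so the substrate removal rate is 3880 × 1819/1000 = 7058 kg soluble BOD₅/d.
Biomass produced: P_X = Y_obs·Q·ΔS = 0.4392 × 7058 ≈ 3100 kg VSS/d.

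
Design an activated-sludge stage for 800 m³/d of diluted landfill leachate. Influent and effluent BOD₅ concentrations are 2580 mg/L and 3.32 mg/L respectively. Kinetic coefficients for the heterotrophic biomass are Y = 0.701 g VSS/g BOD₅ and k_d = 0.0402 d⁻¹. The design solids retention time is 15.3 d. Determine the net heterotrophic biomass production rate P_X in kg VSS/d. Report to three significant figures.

Observed yield with endogenous decay: Y_obs = Y / (1 + k_d·θ_c) = 0.701 / (1 + 0.0402 × 15.3) = 0.701 / 1.615 = 0.4340 g VSS/g BOD₅.
Substrate removed = Q·(S₀ − S) = 800 m³/d × (2580 − 3.32) g/m³ = 2.06×10^6 g/d = 2061 kg/d.
So the net sludge growth is P_X = 0.4340 × 2061 = 894.7 kg VSS/d.

P_X ≈ 895 kg VSS/d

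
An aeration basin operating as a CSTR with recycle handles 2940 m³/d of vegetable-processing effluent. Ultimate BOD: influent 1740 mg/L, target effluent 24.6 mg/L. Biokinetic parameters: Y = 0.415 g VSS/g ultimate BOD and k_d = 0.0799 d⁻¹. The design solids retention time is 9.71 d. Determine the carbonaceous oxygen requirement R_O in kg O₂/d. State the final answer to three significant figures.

Observed yield with endogenous decay: Y_obs = Y / (1 + k_d·θ_c) = 0.415 / (1 + 0.0799 × 9.71) = 0.415 / 1.776 = 0.2337 g VSS/g ultimate BOD.
ΔS = 1740 − 24.6 = 1715 mg/L, so the substrate removal rate is 2940 × 1715/1000 = 5043 kg ultimate BOD/d.
Biomass synthesised: P_X = Y_obs × 5043 = 1179 kg VSS/d.
R_O = Q·ΔS − 1.42 P_X = 5043 − 1674 = 3370 kg O₂/d.

R_O ≈ 3370 kg O₂/d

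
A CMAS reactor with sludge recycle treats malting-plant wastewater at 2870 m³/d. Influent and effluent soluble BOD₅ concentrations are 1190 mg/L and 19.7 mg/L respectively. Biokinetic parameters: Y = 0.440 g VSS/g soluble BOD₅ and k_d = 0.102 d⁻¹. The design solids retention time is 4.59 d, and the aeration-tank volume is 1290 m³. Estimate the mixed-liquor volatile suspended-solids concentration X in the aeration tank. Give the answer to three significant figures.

X ≈ 3580 mg/L

X = Y·Q·ΔS·θ_c / [V·(1 + k_d θ_c)] = 0.440 × 2870 × (1190 − 19.7) × 4.59 / [1290 × (1 + 0.102 × 4.59)] = 3582 mg/L.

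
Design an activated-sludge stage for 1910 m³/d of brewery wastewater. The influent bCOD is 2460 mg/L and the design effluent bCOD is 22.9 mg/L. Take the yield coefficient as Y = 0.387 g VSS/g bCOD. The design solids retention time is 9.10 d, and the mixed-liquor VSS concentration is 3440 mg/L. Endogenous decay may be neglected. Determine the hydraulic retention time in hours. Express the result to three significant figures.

With k_d = 0 the design equation reduces to V = Y Q (S₀−S) θ_c / X = 0.387 × 1910 × (2460 − 22.9) × 9.10 / 3440 = 4765 m³.
HRT = V/Q = 4765 m³ / 1910 m³·d⁻¹ = 2.495 d × 24 = 59.88 h.

τ ≈ 59.9 h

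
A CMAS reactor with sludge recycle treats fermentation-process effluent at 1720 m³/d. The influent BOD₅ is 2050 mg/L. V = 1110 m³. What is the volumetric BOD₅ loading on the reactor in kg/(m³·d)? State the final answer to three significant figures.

L_v ≈ 3.18 kg BOD₅/(m³·d)

Volumetric loading L_v = Q·S₀ / V = 1720 × 2050 g/m³ / 1110 m³ = 3177 g/(m³·d) = 3.177 kg BOD₅/(m³·d).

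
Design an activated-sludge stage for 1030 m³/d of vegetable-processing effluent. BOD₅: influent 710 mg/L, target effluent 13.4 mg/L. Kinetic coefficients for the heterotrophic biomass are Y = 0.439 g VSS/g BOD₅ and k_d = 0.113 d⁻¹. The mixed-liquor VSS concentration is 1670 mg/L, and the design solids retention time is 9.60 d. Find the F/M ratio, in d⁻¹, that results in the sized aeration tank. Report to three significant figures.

F/M ≈ 0.504 d⁻¹

Rearranging the biomass balance for a CMAS with decay, V = Y·Q·ΔS·θ_c / [X·(1+k_d θ_c)] = 0.439 × 1030 × (710 − 13.4) × 9.60 / [1670 × (1 + 0.113 × 9.60)] = 3.02×10^6 / 3482 = 868.5 m³.
Food-to-microorganism ratio F/M = Q S₀ / (V X) = 1030 × 710 / (868.5 × 1670) = 0.5042 d⁻¹.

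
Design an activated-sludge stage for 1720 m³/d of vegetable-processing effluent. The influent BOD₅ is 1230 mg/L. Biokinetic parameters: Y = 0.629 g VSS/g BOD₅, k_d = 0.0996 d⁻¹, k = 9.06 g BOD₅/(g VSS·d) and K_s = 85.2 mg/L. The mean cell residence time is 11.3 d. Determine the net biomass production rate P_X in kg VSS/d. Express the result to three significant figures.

For a completely mixed reactor with recycle the Lawrence–McCarty relation gives S = K_s·(1 + k_d·θ_c) / [θ_c·(Y·k − k_d) − 1] = 85.2 × (1 + 0.0996 × 11.3) / [11.3 × (0.629 × 9.06 − 0.0996) − 1] = 181.1 / 62.27 = 2.908 mg/L.
Observed yield with endogenous decay: Y_obs = Y / (1 + k_d·θ_c) = 0.629 / (1 + 0.0996 × 11.3) = 0.629 / 2.125 = 0.2959 g VSS/g BOD₅.
Substrate removed = Q·(S₀ − S) = 1720 m³/d × (1230 − 2.91) g/m³ = 2.11×10^6 g/d = 2111 kg/d.
So the net sludge growth is P_X = 0.2959 × 2111 = 624.6 kg VSS/d.

P_X ≈ 625 kg VSS/d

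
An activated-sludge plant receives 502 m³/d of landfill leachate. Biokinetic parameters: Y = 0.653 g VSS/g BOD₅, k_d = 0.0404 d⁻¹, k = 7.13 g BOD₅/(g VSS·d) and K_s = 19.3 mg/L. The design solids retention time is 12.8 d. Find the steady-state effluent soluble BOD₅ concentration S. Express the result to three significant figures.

S ≈ 0.504 mg/L

For a completely mixed reactor with recycle the Lawrence–McCarty relation gives S = K_s·(1 + k_d·θ_c) / [θ_c·(Y·k − k_d) − 1] = 19.3 × (1 + 0.0404 × 12.8) / [12.8 × (0.653 × 7.13 − 0.0404) − 1] = 29.28 / 58.08 = 0.5042 mg/L.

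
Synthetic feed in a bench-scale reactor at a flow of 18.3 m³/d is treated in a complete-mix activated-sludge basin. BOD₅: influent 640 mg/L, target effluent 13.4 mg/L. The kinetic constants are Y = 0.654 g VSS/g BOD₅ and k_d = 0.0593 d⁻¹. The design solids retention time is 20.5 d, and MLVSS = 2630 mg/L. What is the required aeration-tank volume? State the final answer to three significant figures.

V ≈ 26.4 m³

Steady-state biomass mass balance: V·X·(1 + k_d·θ_c) = Y·Q·(S₀ − S)·θ_c, so V = 0.654 × 18.3 × (640 − 13.4) × 20.5 / [2630 × (1 + 0.0593 × 20.5)] = 1.54×10^5 / 5827 = 26.38 m³.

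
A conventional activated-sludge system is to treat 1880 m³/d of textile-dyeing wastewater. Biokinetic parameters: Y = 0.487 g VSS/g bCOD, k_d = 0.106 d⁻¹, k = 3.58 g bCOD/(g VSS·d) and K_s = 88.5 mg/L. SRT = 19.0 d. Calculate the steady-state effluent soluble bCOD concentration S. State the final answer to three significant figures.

Effluent substrate depends only on kinetics and SRT: S = K_s(1 + k_d θ_c) / [θ_c(Yk − k_d) − 1] = 88.5 × (1 + 0.106 × 19.0) / [19.0 × (0.487 × 3.58 − 0.106) − 1] = 266.7 / 30.11 = 8.858 mg/L.

S ≈ 8.86 mg/L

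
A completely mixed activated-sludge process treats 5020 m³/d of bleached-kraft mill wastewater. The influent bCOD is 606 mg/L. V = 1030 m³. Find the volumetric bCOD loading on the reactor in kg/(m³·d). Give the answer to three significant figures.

L_v ≈ 2.95 kg bCOD/(m³·d)

Applied bCOD load per unit volume = Q·S₀/V = (5020 × 606/1000)/1030 = 2.954 kg bCOD·m⁻³·d⁻¹.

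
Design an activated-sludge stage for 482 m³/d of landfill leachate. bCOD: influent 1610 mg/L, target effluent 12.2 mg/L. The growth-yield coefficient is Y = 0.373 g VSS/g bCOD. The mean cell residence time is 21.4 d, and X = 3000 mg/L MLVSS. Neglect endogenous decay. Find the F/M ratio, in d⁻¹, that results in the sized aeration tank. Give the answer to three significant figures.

F/M ≈ 0.126 d⁻¹

Biomass mass balance (decay neglected): V·X = Y·Q·(S₀ − S)·θ_c, so V = 0.373 × 482 × (1610 − 12.2) × 21.4 / 3000 = 2049 m³.
F/M = applied load / biomass = Q·S₀/(V·X) = 482 × 1610 / (2049 × 3000) = 0.1262 d⁻¹.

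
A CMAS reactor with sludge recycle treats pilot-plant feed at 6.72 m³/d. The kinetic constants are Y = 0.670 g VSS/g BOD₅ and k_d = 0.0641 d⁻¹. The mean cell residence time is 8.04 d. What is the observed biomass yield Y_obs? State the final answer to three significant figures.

Y_obs ≈ 0.442 g VSS/g BOD₅

The observed yield is Y_obs = Y/(1 + k_d·θ_c) = 0.670 / (1 + 0.0641 × 8.04) = 0.670 / 1.515 = 0.4421 g VSS per g BOD₅ removed.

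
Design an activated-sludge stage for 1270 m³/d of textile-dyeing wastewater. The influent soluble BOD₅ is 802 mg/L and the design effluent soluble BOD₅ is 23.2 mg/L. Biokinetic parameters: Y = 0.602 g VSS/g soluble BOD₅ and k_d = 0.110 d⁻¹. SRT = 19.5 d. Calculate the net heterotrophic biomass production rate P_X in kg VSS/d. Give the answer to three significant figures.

Correct the yield for decay: Y_obs = Y/(1 + k_d θ_c) = 0.602 / (1 + 0.110 × 19.5) = 0.602 / 3.145 = 0.1914.
Mass of soluble BOD₅ removed per day: Q(S₀ − S) = 1270 × 778.8 g/m³ = 989.1 kg/d.
P_X = Y_obs · Q(S₀ − S) = 0.1914 × 989.1 = 189.3 kg VSS/d.

P_X ≈ 189 kg VSS/d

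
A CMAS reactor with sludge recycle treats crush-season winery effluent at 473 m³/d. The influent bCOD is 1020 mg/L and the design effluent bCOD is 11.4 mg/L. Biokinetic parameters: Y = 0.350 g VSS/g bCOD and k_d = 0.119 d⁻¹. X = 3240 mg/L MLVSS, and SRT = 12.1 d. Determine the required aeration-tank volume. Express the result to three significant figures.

Steady-state biomass mass balance: V·X·(1 + k_d·θ_c) = Y·Q·(S₀ − S)·θ_c, so V = 0.350 × 473 × (1020 − 11.4) × 12.1 / [3240 × (1 + 0.119 × 12.1)] = 2.02×10^6 / 7905 = 255.6 m³.

V ≈ 256 m³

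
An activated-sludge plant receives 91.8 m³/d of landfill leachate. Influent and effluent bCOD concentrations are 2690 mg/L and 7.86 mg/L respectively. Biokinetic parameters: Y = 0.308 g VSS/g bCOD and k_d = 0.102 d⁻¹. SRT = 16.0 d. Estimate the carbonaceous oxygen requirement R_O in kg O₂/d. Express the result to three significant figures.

R_O ≈ 205 kg O₂/d

Correct the yield for decay: Y_obs = Y/(1 + k_d θ_c) = 0.308 / (1 + 0.102 × 16.0) = 0.308 / 2.632 = 0.1170.
Mass of bCOD removed per day: Q(S₀ − S) = 91.8 × 2682 g/m³ = 246.2 kg/d.
Net sludge production P_X = 0.1170 × 246.2 = 28.81 kg VSS/d.
R_O = Q·ΔS − 1.42 P_X = 246.2 − 40.91 = 205.3 kg O₂/d.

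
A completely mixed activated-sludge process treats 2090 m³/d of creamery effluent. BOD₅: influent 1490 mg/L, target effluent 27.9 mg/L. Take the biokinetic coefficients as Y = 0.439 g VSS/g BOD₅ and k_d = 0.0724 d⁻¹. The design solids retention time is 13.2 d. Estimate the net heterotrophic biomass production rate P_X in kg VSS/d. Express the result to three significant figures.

P_X ≈ 686 kg VSS/d

Correct the yield for decay: Y_obs = Y/(1 + k_d θ_c) = 0.439 / (1 + 0.0724 × 13.2) = 0.439 / 1.956 = 0.2245.
Q·(S₀ − S) = 2090 × (1490 − 27.9) × 10⁻³ = 3056 kg/d removed.
Biomass produced: P_X = Y_obs·Q·ΔS = 0.2245 × 3056 ≈ 685.9 kg VSS/d.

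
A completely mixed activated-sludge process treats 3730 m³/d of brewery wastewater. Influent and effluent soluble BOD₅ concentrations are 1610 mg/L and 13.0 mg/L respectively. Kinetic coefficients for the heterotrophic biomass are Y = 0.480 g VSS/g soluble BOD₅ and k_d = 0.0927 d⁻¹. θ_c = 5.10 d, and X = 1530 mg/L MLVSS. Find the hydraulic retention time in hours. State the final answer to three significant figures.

τ ≈ 41.6 h

Steady-state biomass mass balance: V·X·(1 + k_d·θ_c) = Y·Q·(S₀ − S)·θ_c, so V = 0.480 × 3730 × (1610 − 13.0) × 5.10 / [1530 × (1 + 0.0927 × 5.10)] = 1.46×10^7 / 2253 = 6471 m³.
Hydraulic retention time τ = V/Q = 6471 / 3730 = 1.735 d = 41.64 h.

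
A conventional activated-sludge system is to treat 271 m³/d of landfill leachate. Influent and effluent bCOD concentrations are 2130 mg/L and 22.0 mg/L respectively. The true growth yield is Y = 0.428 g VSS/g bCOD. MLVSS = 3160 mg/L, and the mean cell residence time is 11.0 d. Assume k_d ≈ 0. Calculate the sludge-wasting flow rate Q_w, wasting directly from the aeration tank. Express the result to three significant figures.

Q_w ≈ 77.4 m³/d

Biomass mass balance (decay neglected): V·X = Y·Q·(S₀ − S)·θ_c, so V = 0.428 × 271 × (2130 − 22.0) × 11.0 / 3160 = 851.1 m³.
For wasting at MLVSS concentration, Q_w = V/θ_c = 851.1/11.0 = 77.37 m³/d.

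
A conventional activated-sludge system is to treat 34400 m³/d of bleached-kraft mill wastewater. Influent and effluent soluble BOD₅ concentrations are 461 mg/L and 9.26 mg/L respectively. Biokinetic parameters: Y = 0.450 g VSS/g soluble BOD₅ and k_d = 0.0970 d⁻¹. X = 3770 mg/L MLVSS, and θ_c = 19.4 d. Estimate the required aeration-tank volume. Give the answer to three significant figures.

Steady-state biomass mass balance: V·X·(1 + k_d·θ_c) = Y·Q·(S₀ − S)·θ_c, so V = 0.450 × 34400 × (461 − 9.26) × 19.4 / [3770 × (1 + 0.0970 × 19.4)] = 1.36×10^8 / 10864 = 12487 m³.

V ≈ 12500 m³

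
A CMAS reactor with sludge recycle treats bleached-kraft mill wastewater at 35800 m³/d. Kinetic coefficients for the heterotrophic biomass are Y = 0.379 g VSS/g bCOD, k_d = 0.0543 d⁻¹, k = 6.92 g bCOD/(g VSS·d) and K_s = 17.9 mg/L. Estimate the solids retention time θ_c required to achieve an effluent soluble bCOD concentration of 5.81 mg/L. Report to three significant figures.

θ_c ≈ 1.70 d

From 1/θ_c = Y·k·S/(K_s + S) − k_d: Y·k·S/(K_s+S) = 0.379 × 6.92 × 5.81 / (17.9 + 5.81) = 0.6427 d⁻¹.
1/θ_c = 0.6427 − 0.0543 = 0.5884 d⁻¹, so θ_c = 1.700 d.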